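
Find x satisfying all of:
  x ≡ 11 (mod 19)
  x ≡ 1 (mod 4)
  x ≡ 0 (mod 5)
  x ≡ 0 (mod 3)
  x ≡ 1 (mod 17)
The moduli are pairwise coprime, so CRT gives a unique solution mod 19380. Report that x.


Product of moduli M = 19 · 4 · 5 · 3 · 17 = 19380.
Merge one congruence at a time:
  Start: x ≡ 11 (mod 19).
  Combine with x ≡ 1 (mod 4); new modulus lcm = 76.
    Write x = 11 + 19·t and substitute into x ≡ 1 (mod 4): 19·t ≡ 1 − 11 = -10 (mod 4).
    Reduce coefficients mod 4: 3·t ≡ 2 (mod 4).
    The inverse of 3 mod 4 is 3 (since 3·3 = 9 = 2·4 + 1), so t ≡ 3·2 = 6 ≡ 2 (mod 4).
    Then x = 11 + 19·2 = 49, valid modulo lcm(19, 4) = 76: x ≡ 49 (mod 76).
  Combine with x ≡ 0 (mod 5); new modulus lcm = 380.
    Write x = 49 + 76·t and substitute into x ≡ 0 (mod 5): 76·t ≡ 0 − 49 = -49 (mod 5).
    Reduce coefficients mod 5: 1·t ≡ 1 (mod 5).
    So t ≡ 1 (mod 5).
    Then x = 49 + 76·1 = 125, valid modulo lcm(76, 5) = 380: x ≡ 125 (mod 380).
  Combine with x ≡ 0 (mod 3); new modulus lcm = 1140.
    Write x = 125 + 380·t and substitute into x ≡ 0 (mod 3): 380·t ≡ 0 − 125 = -125 (mod 3).
    Reduce coefficients mod 3: 2·t ≡ 1 (mod 3).
    The inverse of 2 mod 3 is 2 (since 2·2 = 4 = 1·3 + 1), so t ≡ 2·1 = 2 ≡ 2 (mod 3).
    Then x = 125 + 380·2 = 885, valid modulo lcm(380, 3) = 1140: x ≡ 885 (mod 1140).
  Combine with x ≡ 1 (mod 17); new modulus lcm = 19380.
    Write x = 885 + 1140·t and substitute into x ≡ 1 (mod 17): 1140·t ≡ 1 − 885 = -884 (mod 17).
    Reduce coefficients mod 17: 1·t ≡ 0 (mod 17).
    So t ≡ 0 (mod 17).
    Then x = 885 + 1140·0 = 885, valid modulo lcm(1140, 17) = 19380: x ≡ 885 (mod 19380).
Verify against each original: 885 mod 19 = 11, 885 mod 4 = 1, 885 mod 5 = 0, 885 mod 3 = 0, 885 mod 17 = 1.

x ≡ 885 (mod 19380).


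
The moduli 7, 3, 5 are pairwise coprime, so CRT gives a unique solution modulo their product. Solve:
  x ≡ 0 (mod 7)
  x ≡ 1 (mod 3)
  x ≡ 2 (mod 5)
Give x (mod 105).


Moduli 7, 3, 5 are pairwise coprime; by CRT there is a unique solution modulo M = 7 · 3 · 5 = 105.
Solve pairwise, accumulating the modulus:
  Start with x ≡ 0 (mod 7).
  Combine with x ≡ 1 (mod 3): since gcd(7, 3) = 1, we get a unique residue mod 21.
    Write x = 0 + 7·t and substitute into x ≡ 1 (mod 3): 7·t ≡ 1 − 0 = 1 (mod 3).
    Reduce coefficients mod 3: 1·t ≡ 1 (mod 3).
    So t ≡ 1 (mod 3).
    Then x = 0 + 7·1 = 7, valid modulo lcm(7, 3) = 21: x ≡ 7 (mod 21).
  Combine with x ≡ 2 (mod 5): since gcd(21, 5) = 1, we get a unique residue mod 105.
    Write x = 7 + 21·t and substitute into x ≡ 2 (mod 5): 21·t ≡ 2 − 7 = -5 (mod 5).
    Reduce coefficients mod 5: 1·t ≡ 0 (mod 5).
    So t ≡ 0 (mod 5).
    Then x = 7 + 21·0 = 7, valid modulo lcm(21, 5) = 105: x ≡ 7 (mod 105).
Verify: 7 mod 7 = 0 ✓, 7 mod 3 = 1 ✓, 7 mod 5 = 2 ✓.

x ≡ 7 (mod 105).


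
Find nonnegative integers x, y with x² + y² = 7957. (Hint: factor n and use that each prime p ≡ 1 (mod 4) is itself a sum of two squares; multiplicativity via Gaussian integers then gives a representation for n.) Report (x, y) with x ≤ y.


Step 1: Factor n = 7957 = 73 · 109.
Step 2: Check the mod-4 condition on each prime factor: 73 ≡ 1 (mod 4), exponent 1; 109 ≡ 1 (mod 4), exponent 1.
All primes ≡ 3 (mod 4) appear to even exponent (or don't appear), so by the two-squares theorem n IS expressible as a sum of two squares.
Step 3: Build a representation. Here n = 73 · 109 is a product of primes ≡ 1 (mod 4). Each prime p ≡ 1 (mod 4) is itself a sum of two squares; find a² by testing p − a² for a perfect square:
  73: 73 − 1² = 72, 73 − 2² = 69, 73 − 3² = 64 = 8² ⇒ 73 = 3² + 8².
  109: 109 − 1² = 108, 109 − 2² = 105, 109 − 3² = 100 = 10² ⇒ 109 = 3² + 10².
  Combine using the Brahmagupta–Fibonacci identity (a² + b²)(c² + d²) = (ac − bd)² + (ad + bc)² = (ac + bd)² + (ad − bc)²:
  73 · 109 = 7957: from (3² + 8²)(3² + 10²), take (3·3 − 8·10, 3·10 + 8·3) = (9 − 80, 30 + 24) = (-71, 54); dropping signs (only squares matter) gives (71, 54); check 71² + 54² = 5041 + 2916 = 7957 ✓.
Step 4: Order so x ≤ y and verify: 54² + 71² = 2916 + 5041 = 7957 = n. ✓

n = 7957 = 54² + 71² (one valid representation with x ≤ y).


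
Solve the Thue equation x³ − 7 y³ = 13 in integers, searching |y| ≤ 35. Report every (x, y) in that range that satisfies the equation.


The equation is x³ - 7y³ = 13. For fixed y, x³ = 7·y³ + 13, so a solution requires the RHS to be a perfect cube.
Strategy: iterate y from -35 to 35, compute RHS = 7·y³ + 13, and check whether it is a (positive or negative) perfect cube.
Check small values of y:
  y = 0: RHS = 13 is not a perfect cube.
  y = 1: RHS = 20 is not a perfect cube.
  y = -1: RHS = 6 is not a perfect cube.
  y = 2: RHS = 69 is not a perfect cube.
  y = -2: RHS = -43 is not a perfect cube.
  y = 3: RHS = 202 is not a perfect cube.
  y = -3: RHS = -176 is not a perfect cube.
Continuing the search up to |y| = 35 finds no solutions either.
No (x, y) in the scanned range satisfies the equation.

No integer solutions with |y| ≤ 35.


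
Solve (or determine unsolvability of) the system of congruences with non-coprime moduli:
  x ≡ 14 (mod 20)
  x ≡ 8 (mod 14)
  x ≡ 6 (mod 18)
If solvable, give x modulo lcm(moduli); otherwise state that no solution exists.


Moduli 20, 14, 18 are not pairwise coprime, so CRT works modulo lcm(m_i) when all pairwise compatibility conditions hold.
Pairwise compatibility: gcd(m_i, m_j) must divide a_i - a_j for every pair.
Merge one congruence at a time:
  Start: x ≡ 14 (mod 20).
  Combine with x ≡ 8 (mod 14): gcd(20, 14) = 2; 8 - 14 = -6, which IS divisible by 2, so compatible.
    Write x = 14 + 20·t and substitute into x ≡ 8 (mod 14): 20·t ≡ 8 − 14 = -6 (mod 14).
    Divide the congruence (and modulus) by g = 2: 10·t ≡ -3 (mod 7).
    Reduce coefficients mod 7: 3·t ≡ 4 (mod 7).
    The inverse of 3 mod 7 is 5 (since 3·5 = 15 = 2·7 + 1), so t ≡ 5·4 = 20 ≡ 6 (mod 7).
    Then x = 14 + 20·6 = 134, valid modulo lcm(20, 14) = 140: x ≡ 134 (mod 140).
  Combine with x ≡ 6 (mod 18): gcd(140, 18) = 2; 6 - 134 = -128, which IS divisible by 2, so compatible.
    Write x = 134 + 140·t and substitute into x ≡ 6 (mod 18): 140·t ≡ 6 − 134 = -128 (mod 18).
    Divide the congruence (and modulus) by g = 2: 70·t ≡ -64 (mod 9).
    Reduce coefficients mod 9: 7·t ≡ 8 (mod 9).
    The inverse of 7 mod 9 is 4 (since 7·4 = 28 = 3·9 + 1), so t ≡ 4·8 = 32 ≡ 5 (mod 9).
    Then x = 134 + 140·5 = 834, valid modulo lcm(140, 18) = 1260: x ≡ 834 (mod 1260).
Verify: 834 mod 20 = 14, 834 mod 14 = 8, 834 mod 18 = 6.

x ≡ 834 (mod 1260).


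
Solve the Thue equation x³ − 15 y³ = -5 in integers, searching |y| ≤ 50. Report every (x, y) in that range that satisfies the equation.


The equation is x³ - 15y³ = -5. For fixed y, x³ = 15·y³ − 5, so a solution requires the RHS to be a perfect cube.
Strategy: iterate y from -50 to 50, compute RHS = 15·y³ − 5, and check whether it is a (positive or negative) perfect cube.
Check small values of y:
  y = 0: RHS = -5 is not a perfect cube.
  y = 1: RHS = 10 is not a perfect cube.
  y = -1: RHS = -20 is not a perfect cube.
  y = 2: RHS = 115 is not a perfect cube.
  y = -2: RHS = -125 = (-5)³ ⇒ x = -5 works.
  y = 3: RHS = 400 is not a perfect cube.
  y = -3: RHS = -410 is not a perfect cube.
Continuing the search up to |y| = 50 finds no further solutions beyond those listed.
Collected solutions: (-5, -2).

Solutions (with |y| ≤ 50): (-5, -2).


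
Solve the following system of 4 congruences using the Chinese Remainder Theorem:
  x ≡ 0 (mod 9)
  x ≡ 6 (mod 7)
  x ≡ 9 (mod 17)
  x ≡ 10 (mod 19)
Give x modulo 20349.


Product of moduli M = 9 · 7 · 17 · 19 = 20349.
Merge one congruence at a time:
  Start: x ≡ 0 (mod 9).
  Combine with x ≡ 6 (mod 7); new modulus lcm = 63.
    Write x = 0 + 9·t and substitute into x ≡ 6 (mod 7): 9·t ≡ 6 − 0 = 6 (mod 7).
    Reduce coefficients mod 7: 2·t ≡ 6 (mod 7).
    The inverse of 2 mod 7 is 4 (since 2·4 = 8 = 1·7 + 1), so t ≡ 4·6 = 24 ≡ 3 (mod 7).
    Then x = 0 + 9·3 = 27, valid modulo lcm(9, 7) = 63: x ≡ 27 (mod 63).
  Combine with x ≡ 9 (mod 17); new modulus lcm = 1071.
    Write x = 27 + 63·t and substitute into x ≡ 9 (mod 17): 63·t ≡ 9 − 27 = -18 (mod 17).
    Reduce coefficients mod 17: 12·t ≡ 16 (mod 17).
    The inverse of 12 mod 17 is 10 (since 12·10 = 120 = 7·17 + 1), so t ≡ 10·16 = 160 ≡ 7 (mod 17).
    Then x = 27 + 63·7 = 468, valid modulo lcm(63, 17) = 1071: x ≡ 468 (mod 1071).
  Combine with x ≡ 10 (mod 19); new modulus lcm = 20349.
    Write x = 468 + 1071·t and substitute into x ≡ 10 (mod 19): 1071·t ≡ 10 − 468 = -458 (mod 19).
    Reduce coefficients mod 19: 7·t ≡ 17 (mod 19).
    The inverse of 7 mod 19 is 11 (since 7·11 = 77 = 4·19 + 1), so t ≡ 11·17 = 187 ≡ 16 (mod 19).
    Then x = 468 + 1071·16 = 17604, valid modulo lcm(1071, 19) = 20349: x ≡ 17604 (mod 20349).
Verify against each original: 17604 mod 9 = 0, 17604 mod 7 = 6, 17604 mod 17 = 9, 17604 mod 19 = 10.

x ≡ 17604 (mod 20349).


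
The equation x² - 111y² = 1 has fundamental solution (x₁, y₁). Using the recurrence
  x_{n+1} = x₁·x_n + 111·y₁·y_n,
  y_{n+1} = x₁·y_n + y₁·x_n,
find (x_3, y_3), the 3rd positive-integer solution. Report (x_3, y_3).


Step 1: Find the fundamental solution (x₁, y₁) of x² - 111y² = 1.
  Expand √111 as a continued fraction. a₀ = ⌊√111⌋ = 10; iterate m_{k+1} = d_k·a_k − m_k, d_{k+1} = (111 − m_{k+1}²)/d_k, a_{k+1} = ⌊(a₀ + m_{k+1})/d_{k+1}⌋ (starting m₀ = 0, d₀ = 1), with convergents p_k = a_k·p_{k-1} + p_{k-2}, q_k = a_k·q_{k-1} + q_{k-2} (p₋₁ = 1, q₋₁ = 0):
  k = 0: a₀ = 10; p₀/q₀ = 10/1; p₀² − 111·q₀² = 100 − 111 = -11.
  k = 1: m = 10, d = 11, a = ⌊(10 + 10)/11⌋ = 1; p/q = (1·10 + 1)/(1·1 + 0) = 11/1; p² − 111·q² = 121 − 111 = 10.
  k = 2: m = 1, d = 10, a = ⌊(10 + 1)/10⌋ = 1; p/q = (1·11 + 10)/(1·1 + 1) = 21/2; p² − 111·q² = 441 − 444 = -3.
  k = 3: m = 9, d = 3, a = ⌊(10 + 9)/3⌋ = 6; p/q = (6·21 + 11)/(6·2 + 1) = 137/13; p² − 111·q² = 18769 − 18759 = 10.
  k = 4: m = 9, d = 10, a = ⌊(10 + 9)/10⌋ = 1; p/q = (1·137 + 21)/(1·13 + 2) = 158/15; p² − 111·q² = 24964 − 24975 = -11.
  k = 5: m = 1, d = 11, a = ⌊(10 + 1)/11⌋ = 1; p/q = (1·158 + 137)/(1·15 + 13) = 295/28; p² − 111·q² = 87025 − 87024 = 1.
  The first convergent with p² − 111·q² = 1 gives the fundamental solution (x₁, y₁) = (295, 28).
Step 2: Apply the recurrence (x_{n+1}, y_{n+1}) = (x₁x_n + 111y₁y_n, x₁y_n + y₁x_n) repeatedly.
  From (x_1, y_1) = (295, 28): x_2 = 295·295 + 111·28·28 = 174049; y_2 = 295·28 + 28·295 = 16520.
  From (x_2, y_2) = (174049, 16520): x_3 = 295·174049 + 111·28·16520 = 102688615; y_3 = 295·16520 + 28·174049 = 9746772.
Step 3: Verify x_3² - 111·y_3² = 10544951650618225 - 10544951650618224 = 1 (should be 1). ✓

(x_1, y_1) = (295, 28); (x_3, y_3) = (102688615, 9746772).


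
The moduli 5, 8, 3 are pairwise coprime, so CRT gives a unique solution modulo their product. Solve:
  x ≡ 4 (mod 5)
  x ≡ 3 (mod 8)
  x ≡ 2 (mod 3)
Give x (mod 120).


Moduli 5, 8, 3 are pairwise coprime; by CRT there is a unique solution modulo M = 5 · 8 · 3 = 120.
Solve pairwise, accumulating the modulus:
  Start with x ≡ 4 (mod 5).
  Combine with x ≡ 3 (mod 8): since gcd(5, 8) = 1, we get a unique residue mod 40.
    Write x = 4 + 5·t and substitute into x ≡ 3 (mod 8): 5·t ≡ 3 − 4 = -1 (mod 8).
    Reduce coefficients mod 8: 5·t ≡ 7 (mod 8).
    The inverse of 5 mod 8 is 5 (since 5·5 = 25 = 3·8 + 1), so t ≡ 5·7 = 35 ≡ 3 (mod 8).
    Then x = 4 + 5·3 = 19, valid modulo lcm(5, 8) = 40: x ≡ 19 (mod 40).
  Combine with x ≡ 2 (mod 3): since gcd(40, 3) = 1, we get a unique residue mod 120.
    Write x = 19 + 40·t and substitute into x ≡ 2 (mod 3): 40·t ≡ 2 − 19 = -17 (mod 3).
    Reduce coefficients mod 3: 1·t ≡ 1 (mod 3).
    So t ≡ 1 (mod 3).
    Then x = 19 + 40·1 = 59, valid modulo lcm(40, 3) = 120: x ≡ 59 (mod 120).
Verify: 59 mod 5 = 4 ✓, 59 mod 8 = 3 ✓, 59 mod 3 = 2 ✓.

x ≡ 59 (mod 120).


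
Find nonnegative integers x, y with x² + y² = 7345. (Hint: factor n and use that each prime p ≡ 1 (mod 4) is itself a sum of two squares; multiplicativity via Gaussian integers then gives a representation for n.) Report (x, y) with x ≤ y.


Step 1: Factor n = 7345 = 5 · 13 · 113.
Step 2: Check the mod-4 condition on each prime factor: 5 ≡ 1 (mod 4), exponent 1; 13 ≡ 1 (mod 4), exponent 1; 113 ≡ 1 (mod 4), exponent 1.
All primes ≡ 3 (mod 4) appear to even exponent (or don't appear), so by the two-squares theorem n IS expressible as a sum of two squares.
Step 3: Build a representation. Here n = 5 · 13 · 113 is a product of primes ≡ 1 (mod 4). Each prime p ≡ 1 (mod 4) is itself a sum of two squares; find a² by testing p − a² for a perfect square:
  5: 5 − 1² = 4 = 2² ⇒ 5 = 1² + 2².
  13: 13 − 1² = 12, 13 − 2² = 9 = 3² ⇒ 13 = 2² + 3².
  113: 113 − 1² = 112, 113 − 2² = 109, 113 − 3² = 104, 113 − 4² = 97, 113 − 5² = 88, 113 − 6² = 77, 113 − 7² = 64 = 8² ⇒ 113 = 7² + 8².
  Combine using the Brahmagupta–Fibonacci identity (a² + b²)(c² + d²) = (ac − bd)² + (ad + bc)² = (ac + bd)² + (ad − bc)²:
  5 · 13 = 65: from (1² + 2²)(2² + 3²), take (1·2 − 2·3, 1·3 + 2·2) = (2 − 6, 3 + 4) = (-4, 7); dropping signs (only squares matter) gives (4, 7); check 4² + 7² = 16 + 49 = 65 ✓.
  65 · 113 = 7345: from (4² + 7²)(7² + 8²), take (4·7 − 7·8, 4·8 + 7·7) = (28 − 56, 32 + 49) = (-28, 81); dropping signs (only squares matter) gives (28, 81); check 28² + 81² = 784 + 6561 = 7345 ✓.
Step 4: Order so x ≤ y and verify: 28² + 81² = 784 + 6561 = 7345 = n. ✓

n = 7345 = 28² + 81² (one valid representation with x ≤ y).


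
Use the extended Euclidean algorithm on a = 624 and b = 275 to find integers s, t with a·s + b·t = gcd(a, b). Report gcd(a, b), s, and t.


Euclidean algorithm on (624, 275) — divide until remainder is 0:
  624 = 2 · 275 + 74
  275 = 3 · 74 + 53
  74 = 1 · 53 + 21
  53 = 2 · 21 + 11
  21 = 1 · 11 + 10
  11 = 1 · 10 + 1
  10 = 10 · 1 + 0
gcd(624, 275) = 1.
Track Bezout coefficients alongside the remainders: start with r₀ = 624 = a·1 + b·0 (s = 1, t = 0) and r₁ = 275 = a·0 + b·1 (s = 0, t = 1); each new remainder r_{k+1} = r_{k-1} − q_k·r_k inherits s_{k+1} = s_{k-1} − q_k·s_k, t_{k+1} = t_{k-1} − q_k·t_k, so r_k = a·s_k + b·t_k at every step:
  q = 2: r = 74, s = 1 − 2·0 = 1, t = 0 − 2·1 = -2  (check: 624·1 + 275·(-2) = 74)
  q = 3: r = 53, s = 0 − 3·1 = -3, t = 1 − 3·(-2) = 7  (check: 624·(-3) + 275·7 = 53)
  q = 1: r = 21, s = 1 − 1·(-3) = 4, t = -2 − 1·7 = -9  (check: 624·4 + 275·(-9) = 21)
  q = 2: r = 11, s = -3 − 2·4 = -11, t = 7 − 2·(-9) = 25  (check: 624·(-11) + 275·25 = 11)
  q = 1: r = 10, s = 4 − 1·(-11) = 15, t = -9 − 1·25 = -34  (check: 624·15 + 275·(-34) = 10)
  q = 1: r = 1, s = -11 − 1·15 = -26, t = 25 − 1·(-34) = 59  (check: 624·(-26) + 275·59 = 1)
The row with r = 1 (the gcd) gives the Bezout coefficients s = -26, t = 59.
Result: 624 · (-26) + 275 · (59) = 1.

gcd(624, 275) = 1; s = -26, t = 59 (check: 624·(-26) + 275·59 = 1).


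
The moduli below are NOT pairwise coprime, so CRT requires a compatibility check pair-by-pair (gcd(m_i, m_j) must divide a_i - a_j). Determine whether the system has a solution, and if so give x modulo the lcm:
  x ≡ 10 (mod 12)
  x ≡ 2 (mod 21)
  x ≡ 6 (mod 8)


Moduli 12, 21, 8 are not pairwise coprime, so CRT works modulo lcm(m_i) when all pairwise compatibility conditions hold.
Pairwise compatibility: gcd(m_i, m_j) must divide a_i - a_j for every pair.
Merge one congruence at a time:
  Start: x ≡ 10 (mod 12).
  Combine with x ≡ 2 (mod 21): gcd(12, 21) = 3, and 2 - 10 = -8 is NOT divisible by 3.
    ⇒ system is inconsistent (no integer solution).

No solution (the system is inconsistent).


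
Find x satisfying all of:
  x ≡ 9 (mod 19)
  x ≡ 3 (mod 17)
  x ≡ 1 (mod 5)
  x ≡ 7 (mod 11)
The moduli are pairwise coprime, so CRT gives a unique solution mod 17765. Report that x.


Product of moduli M = 19 · 17 · 5 · 11 = 17765.
Merge one congruence at a time:
  Start: x ≡ 9 (mod 19).
  Combine with x ≡ 3 (mod 17); new modulus lcm = 323.
    Write x = 9 + 19·t and substitute into x ≡ 3 (mod 17): 19·t ≡ 3 − 9 = -6 (mod 17).
    Reduce coefficients mod 17: 2·t ≡ 11 (mod 17).
    The inverse of 2 mod 17 is 9 (since 2·9 = 18 = 1·17 + 1), so t ≡ 9·11 = 99 ≡ 14 (mod 17).
    Then x = 9 + 19·14 = 275, valid modulo lcm(19, 17) = 323: x ≡ 275 (mod 323).
  Combine with x ≡ 1 (mod 5); new modulus lcm = 1615.
    Write x = 275 + 323·t and substitute into x ≡ 1 (mod 5): 323·t ≡ 1 − 275 = -274 (mod 5).
    Reduce coefficients mod 5: 3·t ≡ 1 (mod 5).
    The inverse of 3 mod 5 is 2 (since 3·2 = 6 = 1·5 + 1), so t ≡ 2·1 = 2 ≡ 2 (mod 5).
    Then x = 275 + 323·2 = 921, valid modulo lcm(323, 5) = 1615: x ≡ 921 (mod 1615).
  Combine with x ≡ 7 (mod 11); new modulus lcm = 17765.
    Write x = 921 + 1615·t and substitute into x ≡ 7 (mod 11): 1615·t ≡ 7 − 921 = -914 (mod 11).
    Reduce coefficients mod 11: 9·t ≡ 10 (mod 11).
    The inverse of 9 mod 11 is 5 (since 9·5 = 45 = 4·11 + 1), so t ≡ 5·10 = 50 ≡ 6 (mod 11).
    Then x = 921 + 1615·6 = 10611, valid modulo lcm(1615, 11) = 17765: x ≡ 10611 (mod 17765).
Verify against each original: 10611 mod 19 = 9, 10611 mod 17 = 3, 10611 mod 5 = 1, 10611 mod 11 = 7.

x ≡ 10611 (mod 17765).


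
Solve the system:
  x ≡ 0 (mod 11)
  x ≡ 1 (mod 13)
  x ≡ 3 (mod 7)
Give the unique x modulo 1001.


Moduli 11, 13, 7 are pairwise coprime; by CRT there is a unique solution modulo M = 11 · 13 · 7 = 1001.
Solve pairwise, accumulating the modulus:
  Start with x ≡ 0 (mod 11).
  Combine with x ≡ 1 (mod 13): since gcd(11, 13) = 1, we get a unique residue mod 143.
    Write x = 0 + 11·t and substitute into x ≡ 1 (mod 13): 11·t ≡ 1 − 0 = 1 (mod 13).
    The inverse of 11 mod 13 is 6 (since 11·6 = 66 = 5·13 + 1), so t ≡ 6·1 = 6 ≡ 6 (mod 13).
    Then x = 0 + 11·6 = 66, valid modulo lcm(11, 13) = 143: x ≡ 66 (mod 143).
  Combine with x ≡ 3 (mod 7): since gcd(143, 7) = 1, we get a unique residue mod 1001.
    Write x = 66 + 143·t and substitute into x ≡ 3 (mod 7): 143·t ≡ 3 − 66 = -63 (mod 7).
    Reduce coefficients mod 7: 3·t ≡ 0 (mod 7).
    The inverse of 3 mod 7 is 5 (since 3·5 = 15 = 2·7 + 1), so t ≡ 5·0 = 0 ≡ 0 (mod 7).
    Then x = 66 + 143·0 = 66, valid modulo lcm(143, 7) = 1001: x ≡ 66 (mod 1001).
Verify: 66 mod 11 = 0 ✓, 66 mod 13 = 1 ✓, 66 mod 7 = 3 ✓.

x ≡ 66 (mod 1001).


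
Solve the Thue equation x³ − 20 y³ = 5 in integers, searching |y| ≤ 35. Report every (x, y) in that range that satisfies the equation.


The equation is x³ - 20y³ = 5. For fixed y, x³ = 20·y³ + 5, so a solution requires the RHS to be a perfect cube.
Strategy: iterate y from -35 to 35, compute RHS = 20·y³ + 5, and check whether it is a (positive or negative) perfect cube.
Check small values of y:
  y = 0: RHS = 5 is not a perfect cube.
  y = 1: RHS = 25 is not a perfect cube.
  y = -1: RHS = -15 is not a perfect cube.
  y = 2: RHS = 165 is not a perfect cube.
  y = -2: RHS = -155 is not a perfect cube.
  y = 3: RHS = 545 is not a perfect cube.
  y = -3: RHS = -535 is not a perfect cube.
Continuing the search up to |y| = 35 finds no solutions either.
No (x, y) in the scanned range satisfies the equation.

No integer solutions with |y| ≤ 35.


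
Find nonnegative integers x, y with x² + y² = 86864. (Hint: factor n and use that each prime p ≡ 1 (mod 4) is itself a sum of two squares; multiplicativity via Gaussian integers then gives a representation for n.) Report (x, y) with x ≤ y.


Step 1: Factor n = 86864 = 2^4 · 61 · 89.
Step 2: Check the mod-4 condition on each prime factor: 2 = 2 (special); 61 ≡ 1 (mod 4), exponent 1; 89 ≡ 1 (mod 4), exponent 1.
All primes ≡ 3 (mod 4) appear to even exponent (or don't appear), so by the two-squares theorem n IS expressible as a sum of two squares.
Step 3: Build a representation. Group n = k² · m with k = 4 and m = 61 · 89 = 5429 (a product of primes ≡ 1 (mod 4)); a representation of m scales to one of n via (k·x)² + (k·y)² = k²(x² + y²). Each prime p ≡ 1 (mod 4) is itself a sum of two squares; find a² by testing p − a² for a perfect square:
  61: 61 − 1² = 60, 61 − 2² = 57, 61 − 3² = 52, 61 − 4² = 45, 61 − 5² = 36 = 6² ⇒ 61 = 5² + 6².
  89: 89 − 1² = 88, 89 − 2² = 85, 89 − 3² = 80, 89 − 4² = 73, 89 − 5² = 64 = 8² ⇒ 89 = 5² + 8².
  Combine using the Brahmagupta–Fibonacci identity (a² + b²)(c² + d²) = (ac − bd)² + (ad + bc)² = (ac + bd)² + (ad − bc)²:
  61 · 89 = 5429: from (5² + 6²)(5² + 8²), take (5·5 − 6·8, 5·8 + 6·5) = (25 − 48, 40 + 30) = (-23, 70); dropping signs (only squares matter) gives (23, 70); check 23² + 70² = 529 + 4900 = 5429 ✓.
  Scale by k = 4: (4·23, 4·70) = (92, 280).
Step 4: Order so x ≤ y and verify: 92² + 280² = 8464 + 78400 = 86864 = n. ✓

n = 86864 = 92² + 280² (one valid representation with x ≤ y).


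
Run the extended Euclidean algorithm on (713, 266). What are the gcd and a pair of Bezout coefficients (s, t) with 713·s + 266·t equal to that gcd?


Euclidean algorithm on (713, 266) — divide until remainder is 0:
  713 = 2 · 266 + 181
  266 = 1 · 181 + 85
  181 = 2 · 85 + 11
  85 = 7 · 11 + 8
  11 = 1 · 8 + 3
  8 = 2 · 3 + 2
  3 = 1 · 2 + 1
  2 = 2 · 1 + 0
gcd(713, 266) = 1.
Track Bezout coefficients alongside the remainders: start with r₀ = 713 = a·1 + b·0 (s = 1, t = 0) and r₁ = 266 = a·0 + b·1 (s = 0, t = 1); each new remainder r_{k+1} = r_{k-1} − q_k·r_k inherits s_{k+1} = s_{k-1} − q_k·s_k, t_{k+1} = t_{k-1} − q_k·t_k, so r_k = a·s_k + b·t_k at every step:
  q = 2: r = 181, s = 1 − 2·0 = 1, t = 0 − 2·1 = -2  (check: 713·1 + 266·(-2) = 181)
  q = 1: r = 85, s = 0 − 1·1 = -1, t = 1 − 1·(-2) = 3  (check: 713·(-1) + 266·3 = 85)
  q = 2: r = 11, s = 1 − 2·(-1) = 3, t = -2 − 2·3 = -8  (check: 713·3 + 266·(-8) = 11)
  q = 7: r = 8, s = -1 − 7·3 = -22, t = 3 − 7·(-8) = 59  (check: 713·(-22) + 266·59 = 8)
  q = 1: r = 3, s = 3 − 1·(-22) = 25, t = -8 − 1·59 = -67  (check: 713·25 + 266·(-67) = 3)
  q = 2: r = 2, s = -22 − 2·25 = -72, t = 59 − 2·(-67) = 193  (check: 713·(-72) + 266·193 = 2)
  q = 1: r = 1, s = 25 − 1·(-72) = 97, t = -67 − 1·193 = -260  (check: 713·97 + 266·(-260) = 1)
The row with r = 1 (the gcd) gives the Bezout coefficients s = 97, t = -260.
Result: 713 · (97) + 266 · (-260) = 1.

gcd(713, 266) = 1; s = 97, t = -260 (check: 713·97 + 266·(-260) = 1).


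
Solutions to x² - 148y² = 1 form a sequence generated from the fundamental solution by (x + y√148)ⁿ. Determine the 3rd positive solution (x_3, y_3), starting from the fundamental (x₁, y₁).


Step 1: Find the fundamental solution (x₁, y₁) of x² - 148y² = 1.
  Expand √148 as a continued fraction. a₀ = ⌊√148⌋ = 12; iterate m_{k+1} = d_k·a_k − m_k, d_{k+1} = (148 − m_{k+1}²)/d_k, a_{k+1} = ⌊(a₀ + m_{k+1})/d_{k+1}⌋ (starting m₀ = 0, d₀ = 1), with convergents p_k = a_k·p_{k-1} + p_{k-2}, q_k = a_k·q_{k-1} + q_{k-2} (p₋₁ = 1, q₋₁ = 0):
  k = 0: a₀ = 12; p₀/q₀ = 12/1; p₀² − 148·q₀² = 144 − 148 = -4.
  k = 1: m = 12, d = 4, a = ⌊(12 + 12)/4⌋ = 6; p/q = (6·12 + 1)/(6·1 + 0) = 73/6; p² − 148·q² = 5329 − 5328 = 1.
  The first convergent with p² − 148·q² = 1 gives the fundamental solution (x₁, y₁) = (73, 6).
Step 2: Apply the recurrence (x_{n+1}, y_{n+1}) = (x₁x_n + 148y₁y_n, x₁y_n + y₁x_n) repeatedly.
  From (x_1, y_1) = (73, 6): x_2 = 73·73 + 148·6·6 = 10657; y_2 = 73·6 + 6·73 = 876.
  From (x_2, y_2) = (10657, 876): x_3 = 73·10657 + 148·6·876 = 1555849; y_3 = 73·876 + 6·10657 = 127890.
Step 3: Verify x_3² - 148·y_3² = 2420666110801 - 2420666110800 = 1 (should be 1). ✓

(x_1, y_1) = (73, 6); (x_3, y_3) = (1555849, 127890).


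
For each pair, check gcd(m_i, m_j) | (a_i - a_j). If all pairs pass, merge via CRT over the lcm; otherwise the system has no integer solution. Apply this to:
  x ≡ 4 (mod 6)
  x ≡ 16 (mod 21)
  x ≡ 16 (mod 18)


Moduli 6, 21, 18 are not pairwise coprime, so CRT works modulo lcm(m_i) when all pairwise compatibility conditions hold.
Pairwise compatibility: gcd(m_i, m_j) must divide a_i - a_j for every pair.
Merge one congruence at a time:
  Start: x ≡ 4 (mod 6).
  Combine with x ≡ 16 (mod 21): gcd(6, 21) = 3; 16 - 4 = 12, which IS divisible by 3, so compatible.
    Write x = 4 + 6·t and substitute into x ≡ 16 (mod 21): 6·t ≡ 16 − 4 = 12 (mod 21).
    Divide the congruence (and modulus) by g = 3: 2·t ≡ 4 (mod 7).
    The inverse of 2 mod 7 is 4 (since 2·4 = 8 = 1·7 + 1), so t ≡ 4·4 = 16 ≡ 2 (mod 7).
    Then x = 4 + 6·2 = 16, valid modulo lcm(6, 21) = 42: x ≡ 16 (mod 42).
  Combine with x ≡ 16 (mod 18): gcd(42, 18) = 6; 16 - 16 = 0, which IS divisible by 6, so compatible.
    Write x = 16 + 42·t and substitute into x ≡ 16 (mod 18): 42·t ≡ 16 − 16 = 0 (mod 18).
    Divide the congruence (and modulus) by g = 6: 7·t ≡ 0 (mod 3).
    Reduce coefficients mod 3: 1·t ≡ 0 (mod 3).
    So t ≡ 0 (mod 3).
    Then x = 16 + 42·0 = 16, valid modulo lcm(42, 18) = 126: x ≡ 16 (mod 126).
Verify: 16 mod 6 = 4, 16 mod 21 = 16, 16 mod 18 = 16.

x ≡ 16 (mod 126).


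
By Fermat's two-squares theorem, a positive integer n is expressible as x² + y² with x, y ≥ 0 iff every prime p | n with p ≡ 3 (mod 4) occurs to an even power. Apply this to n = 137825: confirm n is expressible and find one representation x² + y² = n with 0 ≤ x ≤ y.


Step 1: Factor n = 137825 = 5^2 · 37 · 149.
Step 2: Check the mod-4 condition on each prime factor: 5 ≡ 1 (mod 4), exponent 2; 37 ≡ 1 (mod 4), exponent 1; 149 ≡ 1 (mod 4), exponent 1.
All primes ≡ 3 (mod 4) appear to even exponent (or don't appear), so by the two-squares theorem n IS expressible as a sum of two squares.
Step 3: Build a representation. Group n = k² · m with k = 5 and m = 37 · 149 = 5513 (a product of primes ≡ 1 (mod 4)); a representation of m scales to one of n via (k·x)² + (k·y)² = k²(x² + y²). Each prime p ≡ 1 (mod 4) is itself a sum of two squares; find a² by testing p − a² for a perfect square:
  37: 37 − 1² = 36 = 6² ⇒ 37 = 1² + 6².
  149: 149 − 1² = 148, 149 − 2² = 145, 149 − 3² = 140, 149 − 4² = 133, 149 − 5² = 124, 149 − 6² = 113, 149 − 7² = 100 = 10² ⇒ 149 = 7² + 10².
  Combine using the Brahmagupta–Fibonacci identity (a² + b²)(c² + d²) = (ac − bd)² + (ad + bc)² = (ac + bd)² + (ad − bc)²:
  37 · 149 = 5513: from (1² + 6²)(7² + 10²), take (1·7 − 6·10, 1·10 + 6·7) = (7 − 60, 10 + 42) = (-53, 52); dropping signs (only squares matter) gives (53, 52); check 53² + 52² = 2809 + 2704 = 5513 ✓.
  Scale by k = 5: (5·53, 5·52) = (265, 260).
Step 4: Order so x ≤ y and verify: 260² + 265² = 67600 + 70225 = 137825 = n. ✓

n = 137825 = 260² + 265² (one valid representation with x ≤ y).


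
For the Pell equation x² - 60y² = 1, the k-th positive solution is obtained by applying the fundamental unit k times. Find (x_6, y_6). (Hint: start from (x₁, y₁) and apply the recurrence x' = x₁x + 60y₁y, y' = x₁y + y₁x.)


Step 1: Find the fundamental solution (x₁, y₁) of x² - 60y² = 1.
  Expand √60 as a continued fraction. a₀ = ⌊√60⌋ = 7; iterate m_{k+1} = d_k·a_k − m_k, d_{k+1} = (60 − m_{k+1}²)/d_k, a_{k+1} = ⌊(a₀ + m_{k+1})/d_{k+1}⌋ (starting m₀ = 0, d₀ = 1), with convergents p_k = a_k·p_{k-1} + p_{k-2}, q_k = a_k·q_{k-1} + q_{k-2} (p₋₁ = 1, q₋₁ = 0):
  k = 0: a₀ = 7; p₀/q₀ = 7/1; p₀² − 60·q₀² = 49 − 60 = -11.
  k = 1: m = 7, d = 11, a = ⌊(7 + 7)/11⌋ = 1; p/q = (1·7 + 1)/(1·1 + 0) = 8/1; p² − 60·q² = 64 − 60 = 4.
  k = 2: m = 4, d = 4, a = ⌊(7 + 4)/4⌋ = 2; p/q = (2·8 + 7)/(2·1 + 1) = 23/3; p² − 60·q² = 529 − 540 = -11.
  k = 3: m = 4, d = 11, a = ⌊(7 + 4)/11⌋ = 1; p/q = (1·23 + 8)/(1·3 + 1) = 31/4; p² − 60·q² = 961 − 960 = 1.
  The first convergent with p² − 60·q² = 1 gives the fundamental solution (x₁, y₁) = (31, 4).
Step 2: Apply the recurrence (x_{n+1}, y_{n+1}) = (x₁x_n + 60y₁y_n, x₁y_n + y₁x_n) repeatedly.
  From (x_1, y_1) = (31, 4): x_2 = 31·31 + 60·4·4 = 1921; y_2 = 31·4 + 4·31 = 248.
  From (x_2, y_2) = (1921, 248): x_3 = 31·1921 + 60·4·248 = 119071; y_3 = 31·248 + 4·1921 = 15372.
  From (x_3, y_3) = (119071, 15372): x_4 = 31·119071 + 60·4·15372 = 7380481; y_4 = 31·15372 + 4·119071 = 952816.
  From (x_4, y_4) = (7380481, 952816): x_5 = 31·7380481 + 60·4·952816 = 457470751; y_5 = 31·952816 + 4·7380481 = 59059220.
  From (x_5, y_5) = (457470751, 59059220): x_6 = 31·457470751 + 60·4·59059220 = 28355806081; y_6 = 31·59059220 + 4·457470751 = 3660718824.
Step 3: Verify x_6² - 60·y_6² = 804051738503276578561 - 804051738503276578560 = 1 (should be 1). ✓

(x_1, y_1) = (31, 4); (x_6, y_6) = (28355806081, 3660718824).


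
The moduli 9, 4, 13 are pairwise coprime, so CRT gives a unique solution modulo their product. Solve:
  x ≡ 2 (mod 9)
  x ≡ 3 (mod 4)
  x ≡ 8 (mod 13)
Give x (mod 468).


Moduli 9, 4, 13 are pairwise coprime; by CRT there is a unique solution modulo M = 9 · 4 · 13 = 468.
Solve pairwise, accumulating the modulus:
  Start with x ≡ 2 (mod 9).
  Combine with x ≡ 3 (mod 4): since gcd(9, 4) = 1, we get a unique residue mod 36.
    Write x = 2 + 9·t and substitute into x ≡ 3 (mod 4): 9·t ≡ 3 − 2 = 1 (mod 4).
    Reduce coefficients mod 4: 1·t ≡ 1 (mod 4).
    So t ≡ 1 (mod 4).
    Then x = 2 + 9·1 = 11, valid modulo lcm(9, 4) = 36: x ≡ 11 (mod 36).
  Combine with x ≡ 8 (mod 13): since gcd(36, 13) = 1, we get a unique residue mod 468.
    Write x = 11 + 36·t and substitute into x ≡ 8 (mod 13): 36·t ≡ 8 − 11 = -3 (mod 13).
    Reduce coefficients mod 13: 10·t ≡ 10 (mod 13).
    The inverse of 10 mod 13 is 4 (since 10·4 = 40 = 3·13 + 1), so t ≡ 4·10 = 40 ≡ 1 (mod 13).
    Then x = 11 + 36·1 = 47, valid modulo lcm(36, 13) = 468: x ≡ 47 (mod 468).
Verify: 47 mod 9 = 2 ✓, 47 mod 4 = 3 ✓, 47 mod 13 = 8 ✓.

x ≡ 47 (mod 468).


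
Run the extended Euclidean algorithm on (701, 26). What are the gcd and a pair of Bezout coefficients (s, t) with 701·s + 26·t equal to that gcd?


Euclidean algorithm on (701, 26) — divide until remainder is 0:
  701 = 26 · 26 + 25
  26 = 1 · 25 + 1
  25 = 25 · 1 + 0
gcd(701, 26) = 1.
Track Bezout coefficients alongside the remainders: start with r₀ = 701 = a·1 + b·0 (s = 1, t = 0) and r₁ = 26 = a·0 + b·1 (s = 0, t = 1); each new remainder r_{k+1} = r_{k-1} − q_k·r_k inherits s_{k+1} = s_{k-1} − q_k·s_k, t_{k+1} = t_{k-1} − q_k·t_k, so r_k = a·s_k + b·t_k at every step:
  q = 26: r = 25, s = 1 − 26·0 = 1, t = 0 − 26·1 = -26  (check: 701·1 + 26·(-26) = 25)
  q = 1: r = 1, s = 0 − 1·1 = -1, t = 1 − 1·(-26) = 27  (check: 701·(-1) + 26·27 = 1)
The row with r = 1 (the gcd) gives the Bezout coefficients s = -1, t = 27.
Result: 701 · (-1) + 26 · (27) = 1.

gcd(701, 26) = 1; s = -1, t = 27 (check: 701·(-1) + 26·27 = 1).


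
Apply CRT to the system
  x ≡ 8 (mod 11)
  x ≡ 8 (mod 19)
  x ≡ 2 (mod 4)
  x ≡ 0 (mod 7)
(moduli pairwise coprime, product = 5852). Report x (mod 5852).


Product of moduli M = 11 · 19 · 4 · 7 = 5852.
Merge one congruence at a time:
  Start: x ≡ 8 (mod 11).
  Combine with x ≡ 8 (mod 19); new modulus lcm = 209.
    Write x = 8 + 11·t and substitute into x ≡ 8 (mod 19): 11·t ≡ 8 − 8 = 0 (mod 19).
    The inverse of 11 mod 19 is 7 (since 11·7 = 77 = 4·19 + 1), so t ≡ 7·0 = 0 ≡ 0 (mod 19).
    Then x = 8 + 11·0 = 8, valid modulo lcm(11, 19) = 209: x ≡ 8 (mod 209).
  Combine with x ≡ 2 (mod 4); new modulus lcm = 836.
    Write x = 8 + 209·t and substitute into x ≡ 2 (mod 4): 209·t ≡ 2 − 8 = -6 (mod 4).
    Reduce coefficients mod 4: 1·t ≡ 2 (mod 4).
    So t ≡ 2 (mod 4).
    Then x = 8 + 209·2 = 426, valid modulo lcm(209, 4) = 836: x ≡ 426 (mod 836).
  Combine with x ≡ 0 (mod 7); new modulus lcm = 5852.
    Write x = 426 + 836·t and substitute into x ≡ 0 (mod 7): 836·t ≡ 0 − 426 = -426 (mod 7).
    Reduce coefficients mod 7: 3·t ≡ 1 (mod 7).
    The inverse of 3 mod 7 is 5 (since 3·5 = 15 = 2·7 + 1), so t ≡ 5·1 = 5 ≡ 5 (mod 7).
    Then x = 426 + 836·5 = 4606, valid modulo lcm(836, 7) = 5852: x ≡ 4606 (mod 5852).
Verify against each original: 4606 mod 11 = 8, 4606 mod 19 = 8, 4606 mod 4 = 2, 4606 mod 7 = 0.

x ≡ 4606 (mod 5852).


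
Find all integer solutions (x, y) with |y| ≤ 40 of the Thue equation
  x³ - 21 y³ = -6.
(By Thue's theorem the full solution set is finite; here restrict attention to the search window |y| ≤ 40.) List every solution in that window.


The equation is x³ - 21y³ = -6. For fixed y, x³ = 21·y³ − 6, so a solution requires the RHS to be a perfect cube.
Strategy: iterate y from -40 to 40, compute RHS = 21·y³ − 6, and check whether it is a (positive or negative) perfect cube.
Check small values of y:
  y = 0: RHS = -6 is not a perfect cube.
  y = 1: RHS = 15 is not a perfect cube.
  y = -1: RHS = -27 = (-3)³ ⇒ x = -3 works.
  y = 2: RHS = 162 is not a perfect cube.
  y = -2: RHS = -174 is not a perfect cube.
  y = 3: RHS = 561 is not a perfect cube.
  y = -3: RHS = -573 is not a perfect cube.
Continuing the search up to |y| = 40 finds no further solutions beyond those listed.
Collected solutions: (-3, -1).

Solutions (with |y| ≤ 40): (-3, -1).


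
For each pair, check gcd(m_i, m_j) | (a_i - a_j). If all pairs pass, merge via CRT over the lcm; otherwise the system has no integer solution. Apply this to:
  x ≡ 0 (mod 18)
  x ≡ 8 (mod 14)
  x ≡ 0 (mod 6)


Moduli 18, 14, 6 are not pairwise coprime, so CRT works modulo lcm(m_i) when all pairwise compatibility conditions hold.
Pairwise compatibility: gcd(m_i, m_j) must divide a_i - a_j for every pair.
Merge one congruence at a time:
  Start: x ≡ 0 (mod 18).
  Combine with x ≡ 8 (mod 14): gcd(18, 14) = 2; 8 - 0 = 8, which IS divisible by 2, so compatible.
    Write x = 0 + 18·t and substitute into x ≡ 8 (mod 14): 18·t ≡ 8 − 0 = 8 (mod 14).
    Divide the congruence (and modulus) by g = 2: 9·t ≡ 4 (mod 7).
    Reduce coefficients mod 7: 2·t ≡ 4 (mod 7).
    The inverse of 2 mod 7 is 4 (since 2·4 = 8 = 1·7 + 1), so t ≡ 4·4 = 16 ≡ 2 (mod 7).
    Then x = 0 + 18·2 = 36, valid modulo lcm(18, 14) = 126: x ≡ 36 (mod 126).
  Combine with x ≡ 0 (mod 6): gcd(126, 6) = 6; 0 - 36 = -36, which IS divisible by 6, so compatible.
    Write x = 36 + 126·t and substitute into x ≡ 0 (mod 6): 126·t ≡ 0 − 36 = -36 (mod 6).
    Divide the congruence (and modulus) by g = 6: 21·t ≡ -6 (mod 1).
    Modulo 1 every t works; take t = 0.
    Then x = 36 + 126·0 = 36, valid modulo lcm(126, 6) = 126: x ≡ 36 (mod 126).
Verify: 36 mod 18 = 0, 36 mod 14 = 8, 36 mod 6 = 0.

x ≡ 36 (mod 126).


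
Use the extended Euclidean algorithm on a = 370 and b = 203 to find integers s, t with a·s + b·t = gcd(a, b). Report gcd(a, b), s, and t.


Euclidean algorithm on (370, 203) — divide until remainder is 0:
  370 = 1 · 203 + 167
  203 = 1 · 167 + 36
  167 = 4 · 36 + 23
  36 = 1 · 23 + 13
  23 = 1 · 13 + 10
  13 = 1 · 10 + 3
  10 = 3 · 3 + 1
  3 = 3 · 1 + 0
gcd(370, 203) = 1.
Track Bezout coefficients alongside the remainders: start with r₀ = 370 = a·1 + b·0 (s = 1, t = 0) and r₁ = 203 = a·0 + b·1 (s = 0, t = 1); each new remainder r_{k+1} = r_{k-1} − q_k·r_k inherits s_{k+1} = s_{k-1} − q_k·s_k, t_{k+1} = t_{k-1} − q_k·t_k, so r_k = a·s_k + b·t_k at every step:
  q = 1: r = 167, s = 1 − 1·0 = 1, t = 0 − 1·1 = -1  (check: 370·1 + 203·(-1) = 167)
  q = 1: r = 36, s = 0 − 1·1 = -1, t = 1 − 1·(-1) = 2  (check: 370·(-1) + 203·2 = 36)
  q = 4: r = 23, s = 1 − 4·(-1) = 5, t = -1 − 4·2 = -9  (check: 370·5 + 203·(-9) = 23)
  q = 1: r = 13, s = -1 − 1·5 = -6, t = 2 − 1·(-9) = 11  (check: 370·(-6) + 203·11 = 13)
  q = 1: r = 10, s = 5 − 1·(-6) = 11, t = -9 − 1·11 = -20  (check: 370·11 + 203·(-20) = 10)
  q = 1: r = 3, s = -6 − 1·11 = -17, t = 11 − 1·(-20) = 31  (check: 370·(-17) + 203·31 = 3)
  q = 3: r = 1, s = 11 − 3·(-17) = 62, t = -20 − 3·31 = -113  (check: 370·62 + 203·(-113) = 1)
The row with r = 1 (the gcd) gives the Bezout coefficients s = 62, t = -113.
Result: 370 · (62) + 203 · (-113) = 1.

gcd(370, 203) = 1; s = 62, t = -113 (check: 370·62 + 203·(-113) = 1).


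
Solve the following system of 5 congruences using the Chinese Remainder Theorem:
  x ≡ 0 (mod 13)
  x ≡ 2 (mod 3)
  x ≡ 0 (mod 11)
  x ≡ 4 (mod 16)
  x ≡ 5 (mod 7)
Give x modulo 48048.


Product of moduli M = 13 · 3 · 11 · 16 · 7 = 48048.
Merge one congruence at a time:
  Start: x ≡ 0 (mod 13).
  Combine with x ≡ 2 (mod 3); new modulus lcm = 39.
    Write x = 0 + 13·t and substitute into x ≡ 2 (mod 3): 13·t ≡ 2 − 0 = 2 (mod 3).
    Reduce coefficients mod 3: 1·t ≡ 2 (mod 3).
    So t ≡ 2 (mod 3).
    Then x = 0 + 13·2 = 26, valid modulo lcm(13, 3) = 39: x ≡ 26 (mod 39).
  Combine with x ≡ 0 (mod 11); new modulus lcm = 429.
    Write x = 26 + 39·t and substitute into x ≡ 0 (mod 11): 39·t ≡ 0 − 26 = -26 (mod 11).
    Reduce coefficients mod 11: 6·t ≡ 7 (mod 11).
    The inverse of 6 mod 11 is 2 (since 6·2 = 12 = 1·11 + 1), so t ≡ 2·7 = 14 ≡ 3 (mod 11).
    Then x = 26 + 39·3 = 143, valid modulo lcm(39, 11) = 429: x ≡ 143 (mod 429).
  Combine with x ≡ 4 (mod 16); new modulus lcm = 6864.
    Write x = 143 + 429·t and substitute into x ≡ 4 (mod 16): 429·t ≡ 4 − 143 = -139 (mod 16).
    Reduce coefficients mod 16: 13·t ≡ 5 (mod 16).
    The inverse of 13 mod 16 is 5 (since 13·5 = 65 = 4·16 + 1), so t ≡ 5·5 = 25 ≡ 9 (mod 16).
    Then x = 143 + 429·9 = 4004, valid modulo lcm(429, 16) = 6864: x ≡ 4004 (mod 6864).
  Combine with x ≡ 5 (mod 7); new modulus lcm = 48048.
    Write x = 4004 + 6864·t and substitute into x ≡ 5 (mod 7): 6864·t ≡ 5 − 4004 = -3999 (mod 7).
    Reduce coefficients mod 7: 4·t ≡ 5 (mod 7).
    The inverse of 4 mod 7 is 2 (since 4·2 = 8 = 1·7 + 1), so t ≡ 2·5 = 10 ≡ 3 (mod 7).
    Then x = 4004 + 6864·3 = 24596, valid modulo lcm(6864, 7) = 48048: x ≡ 24596 (mod 48048).
Verify against each original: 24596 mod 13 = 0, 24596 mod 3 = 2, 24596 mod 11 = 0, 24596 mod 16 = 4, 24596 mod 7 = 5.

x ≡ 24596 (mod 48048).


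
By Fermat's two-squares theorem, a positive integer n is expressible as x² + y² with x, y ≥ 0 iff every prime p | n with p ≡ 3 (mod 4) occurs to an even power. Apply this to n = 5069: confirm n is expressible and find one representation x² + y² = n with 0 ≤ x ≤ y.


Step 1: Factor n = 5069 = 37 · 137.
Step 2: Check the mod-4 condition on each prime factor: 37 ≡ 1 (mod 4), exponent 1; 137 ≡ 1 (mod 4), exponent 1.
All primes ≡ 3 (mod 4) appear to even exponent (or don't appear), so by the two-squares theorem n IS expressible as a sum of two squares.
Step 3: Build a representation. Here n = 37 · 137 is a product of primes ≡ 1 (mod 4). Each prime p ≡ 1 (mod 4) is itself a sum of two squares; find a² by testing p − a² for a perfect square:
  37: 37 − 1² = 36 = 6² ⇒ 37 = 1² + 6².
  137: 137 − 1² = 136, 137 − 2² = 133, 137 − 3² = 128, 137 − 4² = 121 = 11² ⇒ 137 = 4² + 11².
  Combine using the Brahmagupta–Fibonacci identity (a² + b²)(c² + d²) = (ac − bd)² + (ad + bc)² = (ac + bd)² + (ad − bc)²:
  37 · 137 = 5069: from (1² + 6²)(4² + 11²), take (1·4 − 6·11, 1·11 + 6·4) = (4 − 66, 11 + 24) = (-62, 35); dropping signs (only squares matter) gives (62, 35); check 62² + 35² = 3844 + 1225 = 5069 ✓.
Step 4: Order so x ≤ y and verify: 35² + 62² = 1225 + 3844 = 5069 = n. ✓

n = 5069 = 35² + 62² (one valid representation with x ≤ y).
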